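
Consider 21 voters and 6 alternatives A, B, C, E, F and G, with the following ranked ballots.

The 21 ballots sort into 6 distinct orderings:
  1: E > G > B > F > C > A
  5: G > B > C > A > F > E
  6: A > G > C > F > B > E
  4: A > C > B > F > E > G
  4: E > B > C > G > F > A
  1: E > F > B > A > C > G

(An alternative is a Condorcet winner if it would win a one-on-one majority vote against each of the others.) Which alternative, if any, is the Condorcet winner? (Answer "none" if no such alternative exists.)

Pairwise majorities:
A vs B: B, 11–10.
A vs C: A wins 11–10.
A vs E: A, 15–6.
A vs F: A wins 15–6.
A–G: A 11–10.
B vs C: B wins 11–10.
B vs E: B, 15–6.
B vs F: B, 14–7.
B–G: G 12–9.
C vs E: C, 15–6.
C–F: C 19–2.
C vs G: G wins 12–9.
E vs F: F, 15–6.
E–G: G 11–10.
F–G: G 16–5.
Every alternative loses at least once (A loses to B; B loses to G; C loses to A; E loses to A; F loses to A; G loses to A). The majority relation contains the cycle A > G > B > A, so there is no Condorcet winner.

none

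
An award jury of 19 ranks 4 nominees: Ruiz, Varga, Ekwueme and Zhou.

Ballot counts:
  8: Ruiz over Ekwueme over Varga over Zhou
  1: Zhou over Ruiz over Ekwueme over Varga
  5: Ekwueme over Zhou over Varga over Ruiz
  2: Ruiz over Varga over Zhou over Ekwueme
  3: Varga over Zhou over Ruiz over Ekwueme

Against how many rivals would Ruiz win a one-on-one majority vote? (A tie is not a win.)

Ruiz against each rival (19 jurors):
Ruiz–Varga: Ruiz 11–8.
Ruiz vs Ekwueme: Ruiz, 14–5.
Ruiz vs Zhou: 8+2 = 10 for Ruiz, 9 for Zhou — Ruiz by 10–9.
Ruiz beats Varga, Ekwueme, Zhou — 3 pairwise wins.

3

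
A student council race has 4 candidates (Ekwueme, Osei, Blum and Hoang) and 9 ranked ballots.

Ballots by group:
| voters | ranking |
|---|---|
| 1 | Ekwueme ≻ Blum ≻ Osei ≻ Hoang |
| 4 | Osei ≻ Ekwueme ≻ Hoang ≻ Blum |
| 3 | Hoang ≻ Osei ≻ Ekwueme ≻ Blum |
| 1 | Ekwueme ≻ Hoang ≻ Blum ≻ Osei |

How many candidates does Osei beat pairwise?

3

Osei against each rival (9 voters):
Osei vs Ekwueme: Osei, 7–2.
Osei vs Blum: Osei, 7–2.
Osei vs Hoang: 1+4 = 5 for Osei, 4 for Hoang — Osei by 5–4.
Osei beats Ekwueme, Blum, Hoang — 3 pairwise wins.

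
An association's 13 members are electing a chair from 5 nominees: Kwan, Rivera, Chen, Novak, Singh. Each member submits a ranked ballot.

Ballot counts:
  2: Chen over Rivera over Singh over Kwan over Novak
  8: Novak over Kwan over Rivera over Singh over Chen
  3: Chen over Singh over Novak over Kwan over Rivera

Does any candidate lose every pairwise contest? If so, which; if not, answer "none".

Chen

Head-to-head results (13 voters):
Kwan–Rivera: Kwan 11–2.
Kwan vs Chen: Kwan, 8–5.
Kwan vs Novak: Kwan is ranked higher on 2 ballots, Novak on 11. Novak wins 11–2.
Kwan vs Singh: 8 for Kwan, 5 for Singh — Kwan by 8–5.
Rivera vs Chen: Rivera wins 8–5.
Rivera vs Novak: 2 for Rivera, 11 for Novak — Novak by 11–2.
Rivera vs Singh: 10 to 3, Rivera.
Chen vs Novak: 2+3 = 5 for Chen, 8 for Novak — Novak by 8–5.
Chen vs Singh: Singh, 8–5.
Novak vs Singh: Novak wins 8–5.
Only Chen has no wins; Chen is the Condorcet loser.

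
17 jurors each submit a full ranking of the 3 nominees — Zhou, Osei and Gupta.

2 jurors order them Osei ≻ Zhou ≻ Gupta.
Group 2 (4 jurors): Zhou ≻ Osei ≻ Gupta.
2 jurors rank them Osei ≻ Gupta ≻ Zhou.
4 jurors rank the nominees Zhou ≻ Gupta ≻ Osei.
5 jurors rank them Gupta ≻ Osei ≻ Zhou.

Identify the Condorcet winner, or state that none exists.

Pairwise majorities:
Zhou vs Osei: Osei wins 9–8.
Zhou vs Gupta: Zhou is ranked higher on 2+4+4 = 10 ballots, Gupta on 7. Zhou wins 10–7.
Osei vs Gupta: Osei is ranked higher on 2+4+2 = 8 ballots, Gupta on 9. Gupta wins 9–8.
No nominee is unbeaten: Zhou loses to Osei; Osei loses to Gupta; Gupta loses to Zhou. In particular Zhou > Gupta > Osei > Zhou is a majority cycle — no Condorcet winner exists.

none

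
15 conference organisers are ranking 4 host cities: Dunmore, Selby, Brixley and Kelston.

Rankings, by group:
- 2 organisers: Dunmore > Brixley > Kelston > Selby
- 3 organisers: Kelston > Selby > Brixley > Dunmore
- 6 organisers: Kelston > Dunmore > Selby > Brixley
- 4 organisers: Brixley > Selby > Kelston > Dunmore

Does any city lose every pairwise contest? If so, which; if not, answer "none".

Pairwise majorities:
Dunmore vs Selby: 8 to 7, Dunmore.
Dunmore vs Brixley: Dunmore, 8–7.
Dunmore vs Kelston: Kelston wins 13–2.
Selby vs Brixley: 9 to 6, Selby.
Selby vs Kelston: Selby is ranked higher on 4 ballots, Kelston on 11. Kelston wins 11–4.
Brixley vs Kelston: Kelston wins 9–6.
Only Brixley has no wins; Brixley is the Condorcet loser.

Brixley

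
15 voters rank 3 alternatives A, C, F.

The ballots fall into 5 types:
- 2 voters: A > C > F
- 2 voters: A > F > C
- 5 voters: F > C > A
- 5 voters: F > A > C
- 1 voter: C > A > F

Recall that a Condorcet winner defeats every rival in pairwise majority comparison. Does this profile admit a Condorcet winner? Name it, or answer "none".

Check each pair by majority over 15 ballots:
A–C: A 9–6.
A vs F: F wins 10–5.
C–F: F 12–3.
F defeats every rival head-to-head and is the Condorcet winner.

F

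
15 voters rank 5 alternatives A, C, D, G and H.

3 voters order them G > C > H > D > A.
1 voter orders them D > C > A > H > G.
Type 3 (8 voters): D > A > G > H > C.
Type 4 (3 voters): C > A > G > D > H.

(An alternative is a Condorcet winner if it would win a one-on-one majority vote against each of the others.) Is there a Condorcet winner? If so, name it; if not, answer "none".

Pairwise majorities:
A vs C: A wins 8–7.
A–D: D 12–3.
A–G: A 12–3.
A–H: A 12–3.
C vs D: D wins 9–6.
C vs G: G, 11–4.
C vs H: H wins 8–7.
D vs G: D, 9–6.
D–H: D 12–3.
G–H: G 14–1.
Only D has no losses; D is the Condorcet winner.

D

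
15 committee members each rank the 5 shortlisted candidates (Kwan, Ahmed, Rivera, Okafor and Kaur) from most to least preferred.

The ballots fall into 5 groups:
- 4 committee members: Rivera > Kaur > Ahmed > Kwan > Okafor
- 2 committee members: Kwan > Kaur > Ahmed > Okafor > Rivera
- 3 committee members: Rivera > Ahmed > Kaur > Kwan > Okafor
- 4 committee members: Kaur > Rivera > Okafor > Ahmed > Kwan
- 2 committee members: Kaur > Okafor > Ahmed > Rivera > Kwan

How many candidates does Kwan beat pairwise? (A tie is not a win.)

1

Kwan against each rival (15 committee members):
Kwan vs Ahmed: Ahmed wins 13–2.
Kwan vs Rivera: 2 to 13, Rivera.
Kwan vs Okafor: Kwan wins 9–6.
Kwan vs Kaur: Kaur wins 13–2.
Kwan beats Okafor; loses to Ahmed, Rivera, Kaur — 1 pairwise win.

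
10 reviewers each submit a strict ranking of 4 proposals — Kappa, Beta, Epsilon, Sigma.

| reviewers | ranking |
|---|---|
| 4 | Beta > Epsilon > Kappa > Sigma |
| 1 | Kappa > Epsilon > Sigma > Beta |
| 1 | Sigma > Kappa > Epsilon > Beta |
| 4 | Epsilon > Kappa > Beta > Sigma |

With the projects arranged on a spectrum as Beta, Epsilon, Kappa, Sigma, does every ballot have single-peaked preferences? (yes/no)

Axis positions: Beta=1, Epsilon=2, Kappa=3, Sigma=4.
Type 1 (peak Beta at position 1): ranking walks positions 1-2-3-4, expanding outward from the peak — single-peaked.
Type 2 (peak Kappa at position 3): ranking walks positions 3-2-4-1, expanding outward from the peak — single-peaked.
Type 3 (peak Sigma at position 4): ranking walks positions 4-3-2-1, expanding outward from the peak — single-peaked.
Type 4 (peak Epsilon at position 2): ranking walks positions 2-3-1-4, expanding outward from the peak — single-peaked.
Every ranking is single-peaked on this axis.

yes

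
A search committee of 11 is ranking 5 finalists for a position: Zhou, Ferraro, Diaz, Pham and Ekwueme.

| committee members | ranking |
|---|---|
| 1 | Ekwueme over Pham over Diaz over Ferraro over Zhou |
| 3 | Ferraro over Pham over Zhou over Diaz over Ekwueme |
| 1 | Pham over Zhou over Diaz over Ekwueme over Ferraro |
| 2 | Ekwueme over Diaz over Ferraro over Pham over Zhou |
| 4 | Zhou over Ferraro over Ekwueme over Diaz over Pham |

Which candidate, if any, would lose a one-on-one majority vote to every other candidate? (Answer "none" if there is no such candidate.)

Pairwise majorities:
Zhou vs Ferraro: Ferraro wins 6–5.
Zhou–Diaz: Zhou 8–3.
Zhou vs Pham: 4 for Zhou, 7 for Pham — Pham by 7–4.
Zhou–Ekwueme: Zhou 8–3.
Ferraro vs Diaz: Ferraro preferred on 3+4 = 7 ballots; Ferraro wins 7–4.
Ferraro–Pham: Ferraro 9–2.
Ferraro vs Ekwueme: Ferraro wins 7–4.
Diaz vs Pham: Diaz, 6–5.
Diaz–Ekwueme: Ekwueme 7–4.
Pham vs Ekwueme: 4 to 7, Ekwueme.
Every candidate wins at least one matchup (Zhou beats Diaz; Ferraro beats Zhou; Diaz beats Pham; Pham beats Zhou; Ekwueme beats Diaz), so there is no Condorcet loser.

none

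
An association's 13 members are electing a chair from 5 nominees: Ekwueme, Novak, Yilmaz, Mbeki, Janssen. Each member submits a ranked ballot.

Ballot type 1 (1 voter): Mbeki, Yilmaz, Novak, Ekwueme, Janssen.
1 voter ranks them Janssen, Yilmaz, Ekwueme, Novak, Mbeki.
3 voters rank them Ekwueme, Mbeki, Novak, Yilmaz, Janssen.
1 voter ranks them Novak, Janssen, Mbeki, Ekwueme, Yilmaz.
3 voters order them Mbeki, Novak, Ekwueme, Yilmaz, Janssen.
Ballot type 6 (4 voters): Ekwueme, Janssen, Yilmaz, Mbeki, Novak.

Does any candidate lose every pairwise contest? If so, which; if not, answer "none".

Head-to-head results (13 voters):
Ekwueme vs Novak: Ekwueme is ranked higher on 1+3+4 = 8 ballots, Novak on 5. Ekwueme wins 8–5.
Ekwueme vs Yilmaz: Ekwueme preferred on 3+1+3+4 = 11 ballots; Ekwueme wins 11–2.
Ekwueme–Mbeki: Ekwueme 8–5.
Ekwueme vs Janssen: 1+3+3+4 = 11 for Ekwueme, 2 for Janssen — Ekwueme by 11–2.
Novak–Yilmaz: Novak 7–6.
Novak vs Mbeki: Mbeki, 11–2.
Novak vs Janssen: 8 to 5, Novak.
Yilmaz vs Mbeki: Yilmaz preferred on 1+4 = 5 ballots; Mbeki wins 8–5.
Yilmaz vs Janssen: Yilmaz, 7–6.
Mbeki vs Janssen: Mbeki is ranked higher on 1+3+3 = 7 ballots, Janssen on 6. Mbeki wins 7–6.
Janssen is beaten in every head-to-head and is the Condorcet loser.

Janssen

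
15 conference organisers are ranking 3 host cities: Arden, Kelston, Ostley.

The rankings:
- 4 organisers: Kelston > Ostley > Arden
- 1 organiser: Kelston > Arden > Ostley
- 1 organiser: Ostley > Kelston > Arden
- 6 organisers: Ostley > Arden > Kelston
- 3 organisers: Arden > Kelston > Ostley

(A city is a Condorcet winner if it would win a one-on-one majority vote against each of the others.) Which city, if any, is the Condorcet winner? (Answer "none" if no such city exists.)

Check each pair by majority over 15 ballots:
Arden vs Kelston: Arden wins 9–6.
Arden vs Ostley: Ostley wins 11–4.
Kelston vs Ostley: Kelston, 8–7.
Each city drops at least one matchup (Arden loses to Ostley; Kelston loses to Arden; Ostley loses to Kelston); the cycle Arden beats Kelston beats Ostley beats Arden rules out a Condorcet winner.

none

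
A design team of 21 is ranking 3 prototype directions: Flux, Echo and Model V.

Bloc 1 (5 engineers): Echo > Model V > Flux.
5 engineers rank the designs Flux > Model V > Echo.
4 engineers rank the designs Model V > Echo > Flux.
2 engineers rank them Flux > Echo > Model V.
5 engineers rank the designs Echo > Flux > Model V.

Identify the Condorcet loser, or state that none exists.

Head-to-head results (21 engineers):
Flux vs Echo: 7 to 14, Echo.
Flux vs Model V: Flux is ranked higher on 5+2+5 = 12 ballots, Model V on 9. Flux wins 12–9.
Echo–Model V: Echo 12–9.
Only Model V has no wins; Model V is the Condorcet loser.

Model V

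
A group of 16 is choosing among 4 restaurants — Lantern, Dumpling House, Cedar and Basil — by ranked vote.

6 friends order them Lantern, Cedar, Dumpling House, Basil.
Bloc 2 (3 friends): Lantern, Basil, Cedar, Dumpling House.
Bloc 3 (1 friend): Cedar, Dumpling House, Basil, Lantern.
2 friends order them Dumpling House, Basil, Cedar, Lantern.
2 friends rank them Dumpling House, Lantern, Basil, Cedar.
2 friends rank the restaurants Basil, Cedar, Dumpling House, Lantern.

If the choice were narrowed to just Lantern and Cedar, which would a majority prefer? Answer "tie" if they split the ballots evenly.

Ballots ranking Lantern above Cedar: 6 + 3 + 2 = 11.
Ballots ranking Cedar above Lantern: 16 − 11 = 5.
Lantern wins the head-to-head 11–5.

Lantern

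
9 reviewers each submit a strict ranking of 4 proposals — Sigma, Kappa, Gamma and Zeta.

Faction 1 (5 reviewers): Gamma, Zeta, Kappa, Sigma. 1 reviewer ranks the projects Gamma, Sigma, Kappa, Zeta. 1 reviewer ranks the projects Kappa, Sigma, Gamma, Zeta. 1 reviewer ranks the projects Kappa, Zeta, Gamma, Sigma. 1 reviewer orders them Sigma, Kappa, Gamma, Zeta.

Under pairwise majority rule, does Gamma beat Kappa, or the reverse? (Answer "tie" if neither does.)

Ballots ranking Gamma above Kappa: 5 + 1 = 6.
Ballots ranking Kappa above Gamma: 9 − 6 = 3.
Gamma wins the head-to-head 6–3.

Gamma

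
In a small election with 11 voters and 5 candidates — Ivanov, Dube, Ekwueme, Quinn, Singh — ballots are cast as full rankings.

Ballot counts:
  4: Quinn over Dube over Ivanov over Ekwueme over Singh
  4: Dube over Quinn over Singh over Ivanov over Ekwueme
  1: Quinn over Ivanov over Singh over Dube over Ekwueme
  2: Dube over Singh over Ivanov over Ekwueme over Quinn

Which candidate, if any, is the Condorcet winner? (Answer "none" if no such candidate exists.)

Check each pair by majority over 11 ballots:
Ivanov vs Dube: Ivanov is ranked higher on 1 ballot, Dube on 10. Dube wins 10–1.
Ivanov vs Ekwueme: 4+4+1+2 = 11 for Ivanov, 0 for Ekwueme — Ivanov by 11–0.
Ivanov vs Quinn: 2 for Ivanov, 9 for Quinn — Quinn by 9–2.
Ivanov vs Singh: 5 to 6, Singh.
Dube vs Ekwueme: 4+4+1+2 = 11 for Dube, 0 for Ekwueme — Dube by 11–0.
Dube vs Quinn: 6 to 5, Dube.
Dube vs Singh: 4+4+2 = 10 for Dube, 1 for Singh — Dube by 10–1.
Ekwueme vs Quinn: Ekwueme is ranked higher on 2 ballots, Quinn on 9. Quinn wins 9–2.
Ekwueme vs Singh: 4 to 7, Singh.
Quinn vs Singh: 9 to 2, Quinn.
Only Dube has no losses; Dube is the Condorcet winner.

Dube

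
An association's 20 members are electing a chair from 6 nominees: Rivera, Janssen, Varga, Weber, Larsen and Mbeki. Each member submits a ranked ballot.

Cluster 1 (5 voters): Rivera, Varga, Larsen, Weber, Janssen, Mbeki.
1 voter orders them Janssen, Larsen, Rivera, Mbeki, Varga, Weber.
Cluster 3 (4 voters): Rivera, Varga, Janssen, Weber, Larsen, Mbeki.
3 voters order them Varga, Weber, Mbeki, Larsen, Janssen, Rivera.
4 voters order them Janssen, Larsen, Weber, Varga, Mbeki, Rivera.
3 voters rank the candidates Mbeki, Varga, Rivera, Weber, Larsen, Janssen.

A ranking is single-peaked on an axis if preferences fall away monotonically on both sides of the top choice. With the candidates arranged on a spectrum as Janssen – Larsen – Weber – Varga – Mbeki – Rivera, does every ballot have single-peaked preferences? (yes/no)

Axis positions: Janssen=1, Larsen=2, Weber=3, Varga=4, Mbeki=5, Rivera=6.
Cluster 1: ranking walks positions 6-4-2-3-1-5; Varga is ranked above Mbeki even though Mbeki lies between Varga and the peak Rivera on the axis — preferences dip and rise again. Not single-peaked.
Cluster 2: ranking walks positions 1-2-6-5-4-3; Rivera is ranked above Weber even though Weber lies between Rivera and the peak Janssen on the axis — preferences dip and rise again. Not single-peaked.
Cluster 3: ranking walks positions 6-4-1-3-2-5; Varga is ranked above Mbeki even though Mbeki lies between Varga and the peak Rivera on the axis — preferences dip and rise again. Not single-peaked.
Cluster 4 (peak Varga at position 4): ranking walks positions 4-3-5-2-1-6, expanding outward from the peak — single-peaked.
Cluster 5 (peak Janssen at position 1): ranking walks positions 1-2-3-4-5-6, expanding outward from the peak — single-peaked.
Cluster 6 (peak Mbeki at position 5): ranking walks positions 5-4-6-3-2-1, expanding outward from the peak — single-peaked.
Cluster 1 violates single-peakedness, so the profile is not single-peaked on this axis.

no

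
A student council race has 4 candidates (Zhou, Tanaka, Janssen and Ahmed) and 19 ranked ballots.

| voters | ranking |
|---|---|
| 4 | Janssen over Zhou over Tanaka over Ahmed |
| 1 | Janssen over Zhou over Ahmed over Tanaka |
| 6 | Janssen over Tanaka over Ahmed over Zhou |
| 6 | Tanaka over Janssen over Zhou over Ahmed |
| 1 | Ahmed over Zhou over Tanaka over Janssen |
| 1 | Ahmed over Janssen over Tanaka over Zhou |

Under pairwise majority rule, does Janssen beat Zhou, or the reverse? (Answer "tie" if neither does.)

Janssen

Ballots ranking Janssen above Zhou: 4 + 1 + 6 + 6 + 1 = 18.
Ballots ranking Zhou above Janssen: 19 − 18 = 1.
Janssen wins the head-to-head 18–1.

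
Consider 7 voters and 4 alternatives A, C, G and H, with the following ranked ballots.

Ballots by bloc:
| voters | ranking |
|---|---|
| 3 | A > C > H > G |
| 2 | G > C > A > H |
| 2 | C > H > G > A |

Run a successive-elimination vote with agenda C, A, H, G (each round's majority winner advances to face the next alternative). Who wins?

Round 1: C vs A — 4–3, C advances.
Round 2: C vs H — 7–0, C advances.
Round 3: C vs G — 5–2, C advances.
C survives the agenda.

C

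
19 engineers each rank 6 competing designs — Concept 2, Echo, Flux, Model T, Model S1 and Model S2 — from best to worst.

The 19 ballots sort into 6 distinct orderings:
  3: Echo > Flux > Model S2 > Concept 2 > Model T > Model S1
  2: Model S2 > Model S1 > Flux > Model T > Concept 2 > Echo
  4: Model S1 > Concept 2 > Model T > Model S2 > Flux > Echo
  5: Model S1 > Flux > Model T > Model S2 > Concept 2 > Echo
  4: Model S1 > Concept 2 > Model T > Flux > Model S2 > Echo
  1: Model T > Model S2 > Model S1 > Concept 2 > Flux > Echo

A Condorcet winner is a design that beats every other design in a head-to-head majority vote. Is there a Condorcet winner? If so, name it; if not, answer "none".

Model S1

Head-to-head results (19 engineers):
Concept 2 vs Echo: Concept 2, 16–3.
Concept 2–Flux: Flux 10–9.
Concept 2–Model T: Concept 2 11–8.
Concept 2–Model S1: Model S1 16–3.
Concept 2–Model S2: Model S2 11–8.
Echo–Flux: Flux 16–3.
Echo vs Model T: Model T wins 16–3.
Echo vs Model S1: Model S1 wins 16–3.
Echo vs Model S2: Model S2 wins 16–3.
Flux vs Model T: Flux, 10–9.
Flux–Model S1: Model S1 16–3.
Flux vs Model S2: Flux, 12–7.
Model T vs Model S1: Model S1, 15–4.
Model T–Model S2: Model T 14–5.
Model S1 vs Model S2: Model S1, 13–6.
Only Model S1 has no losses; Model S1 is the Condorcet winner.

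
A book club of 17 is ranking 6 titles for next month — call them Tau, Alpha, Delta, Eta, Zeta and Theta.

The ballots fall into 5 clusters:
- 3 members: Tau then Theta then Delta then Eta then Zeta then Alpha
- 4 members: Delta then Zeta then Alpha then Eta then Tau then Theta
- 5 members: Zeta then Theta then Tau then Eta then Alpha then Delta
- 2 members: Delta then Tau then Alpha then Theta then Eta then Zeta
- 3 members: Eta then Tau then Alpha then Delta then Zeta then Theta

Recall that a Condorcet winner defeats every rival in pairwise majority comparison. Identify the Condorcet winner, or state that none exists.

none

Pairwise majorities:
Tau–Alpha: Tau 13–4.
Tau–Delta: Tau 11–6.
Tau vs Eta: Tau, 10–7.
Tau vs Zeta: Zeta, 9–8.
Tau vs Theta: Tau, 12–5.
Alpha vs Delta: Delta, 9–8.
Alpha vs Eta: Eta wins 11–6.
Alpha vs Zeta: Zeta wins 12–5.
Alpha vs Theta: Alpha, 9–8.
Delta vs Eta: Delta, 9–8.
Delta vs Zeta: Delta, 12–5.
Delta vs Theta: Delta wins 9–8.
Eta vs Zeta: Zeta, 9–8.
Eta–Theta: Theta 10–7.
Zeta vs Theta: Zeta wins 12–5.
No book is unbeaten: Tau loses to Zeta; Alpha loses to Tau; Delta loses to Tau; Eta loses to Tau; Zeta loses to Delta; Theta loses to Tau. In particular Tau beats Delta beats Zeta beats Tau is a majority cycle — no Condorcet winner exists.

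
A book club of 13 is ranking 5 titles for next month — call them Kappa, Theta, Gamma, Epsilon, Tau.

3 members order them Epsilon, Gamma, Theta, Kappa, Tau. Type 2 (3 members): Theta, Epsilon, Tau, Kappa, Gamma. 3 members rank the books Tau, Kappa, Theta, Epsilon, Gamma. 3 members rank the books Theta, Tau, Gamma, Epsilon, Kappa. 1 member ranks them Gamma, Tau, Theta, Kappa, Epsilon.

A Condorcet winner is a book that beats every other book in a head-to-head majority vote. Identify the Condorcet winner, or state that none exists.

Pairwise majorities:
Kappa vs Theta: 3 to 10, Theta.
Kappa–Gamma: Gamma 7–6.
Kappa vs Epsilon: Epsilon, 9–4.
Kappa–Tau: Tau 10–3.
Theta vs Gamma: 3+3+3 = 9 for Theta, 4 for Gamma — Theta by 9–4.
Theta vs Epsilon: Theta, 10–3.
Theta vs Tau: 9 to 4, Theta.
Gamma–Epsilon: Epsilon 9–4.
Gamma vs Tau: Tau wins 9–4.
Epsilon vs Tau: 6 to 7, Tau.
Theta beats each of Kappa, Gamma, Epsilon, Tau — Theta is the Condorcet winner.

Theta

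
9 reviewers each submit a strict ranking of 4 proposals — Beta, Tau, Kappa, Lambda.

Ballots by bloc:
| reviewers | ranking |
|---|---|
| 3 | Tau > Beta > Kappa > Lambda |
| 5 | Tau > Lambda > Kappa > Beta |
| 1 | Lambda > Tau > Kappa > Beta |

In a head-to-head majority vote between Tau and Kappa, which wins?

Tau

Ballots ranking Tau above Kappa: 3 + 5 + 1 = 9.
Ballots ranking Kappa above Tau: 9 − 9 = 0.
Tau wins the head-to-head 9–0.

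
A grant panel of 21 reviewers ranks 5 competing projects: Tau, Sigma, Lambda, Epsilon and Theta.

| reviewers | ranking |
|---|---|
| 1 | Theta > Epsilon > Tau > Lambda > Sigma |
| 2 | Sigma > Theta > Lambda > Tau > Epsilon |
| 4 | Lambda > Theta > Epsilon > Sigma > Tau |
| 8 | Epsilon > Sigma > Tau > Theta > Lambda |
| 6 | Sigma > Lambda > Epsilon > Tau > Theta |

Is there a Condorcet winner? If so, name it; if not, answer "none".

Check each pair by majority over 21 ballots:
Tau vs Sigma: 1 to 20, Sigma.
Tau vs Lambda: 1+8 = 9 for Tau, 12 for Lambda — Lambda by 12–9.
Tau vs Epsilon: 2 to 19, Epsilon.
Tau vs Theta: 14 to 7, Tau.
Sigma vs Lambda: 2+8+6 = 16 for Sigma, 5 for Lambda — Sigma by 16–5.
Sigma vs Epsilon: 2+6 = 8 for Sigma, 13 for Epsilon — Epsilon by 13–8.
Sigma vs Theta: Sigma is ranked higher on 2+8+6 = 16 ballots, Theta on 5. Sigma wins 16–5.
Lambda vs Epsilon: 2+4+6 = 12 for Lambda, 9 for Epsilon — Lambda by 12–9.
Lambda vs Theta: Lambda preferred on 4+6 = 10 ballots; Theta wins 11–10.
Epsilon vs Theta: Epsilon preferred on 8+6 = 14 ballots; Epsilon wins 14–7.
Each project drops at least one matchup (Tau loses to Sigma; Sigma loses to Epsilon; Lambda loses to Sigma; Epsilon loses to Lambda; Theta loses to Tau); the cycle Tau > Theta > Lambda > Tau rules out a Condorcet winner.

none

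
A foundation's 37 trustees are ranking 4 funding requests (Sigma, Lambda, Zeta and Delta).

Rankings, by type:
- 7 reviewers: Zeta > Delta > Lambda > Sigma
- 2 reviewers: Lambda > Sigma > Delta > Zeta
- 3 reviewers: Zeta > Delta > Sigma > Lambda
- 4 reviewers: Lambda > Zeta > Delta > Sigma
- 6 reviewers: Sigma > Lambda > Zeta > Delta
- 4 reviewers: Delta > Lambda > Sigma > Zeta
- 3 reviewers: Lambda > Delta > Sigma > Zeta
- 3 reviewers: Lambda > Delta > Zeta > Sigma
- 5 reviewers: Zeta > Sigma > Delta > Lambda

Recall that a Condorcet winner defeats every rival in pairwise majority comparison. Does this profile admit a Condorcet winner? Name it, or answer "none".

none

Head-to-head results (37 reviewers):
Sigma vs Lambda: Lambda, 23–14.
Sigma vs Zeta: Zeta wins 22–15.
Sigma vs Delta: Delta, 24–13.
Lambda–Zeta: Lambda 22–15.
Lambda–Delta: Delta 19–18.
Zeta vs Delta: Zeta wins 25–12.
Every project loses at least once (Sigma loses to Lambda; Lambda loses to Delta; Zeta loses to Lambda; Delta loses to Zeta). The majority relation contains the cycle Lambda → Zeta → Delta → Lambda, so there is no Condorcet winner.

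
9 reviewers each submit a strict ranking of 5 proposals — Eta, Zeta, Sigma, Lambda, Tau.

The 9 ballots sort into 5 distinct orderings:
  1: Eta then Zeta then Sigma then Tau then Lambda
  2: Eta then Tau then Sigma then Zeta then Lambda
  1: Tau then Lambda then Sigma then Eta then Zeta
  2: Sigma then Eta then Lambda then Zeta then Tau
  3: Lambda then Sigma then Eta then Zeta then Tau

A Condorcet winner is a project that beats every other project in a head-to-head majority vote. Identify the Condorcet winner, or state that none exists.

Sigma

Head-to-head results (9 reviewers):
Eta vs Zeta: Eta, 9–0.
Eta–Sigma: Sigma 6–3.
Eta–Lambda: Eta 5–4.
Eta vs Tau: Eta, 8–1.
Zeta vs Sigma: Sigma, 8–1.
Zeta vs Lambda: Lambda wins 6–3.
Zeta vs Tau: Zeta wins 6–3.
Sigma vs Lambda: Sigma wins 5–4.
Sigma–Tau: Sigma 6–3.
Lambda–Tau: Lambda 5–4.
Sigma defeats every rival head-to-head and is the Condorcet winner.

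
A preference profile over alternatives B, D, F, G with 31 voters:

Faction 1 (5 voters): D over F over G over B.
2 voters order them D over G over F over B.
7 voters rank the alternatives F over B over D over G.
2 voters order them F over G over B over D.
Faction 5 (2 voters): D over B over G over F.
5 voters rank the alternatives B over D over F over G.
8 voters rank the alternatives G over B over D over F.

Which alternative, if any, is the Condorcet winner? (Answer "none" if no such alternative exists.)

none

Pairwise majorities:
B vs D: B wins 22–9.
B vs F: B preferred on 2+5+8 = 15 ballots; F wins 16–15.
B vs G: B is ranked higher on 7+2+5 = 14 ballots, G on 17. G wins 17–14.
D vs F: 5+2+2+5+8 = 22 for D, 9 for F — D by 22–9.
D vs G: D wins 21–10.
F vs G: F is ranked higher on 5+7+2+5 = 19 ballots, G on 12. F wins 19–12.
Each alternative drops at least one matchup (B loses to F; D loses to B; F loses to D; G loses to D); the cycle B > D > F > B rules out a Condorcet winner.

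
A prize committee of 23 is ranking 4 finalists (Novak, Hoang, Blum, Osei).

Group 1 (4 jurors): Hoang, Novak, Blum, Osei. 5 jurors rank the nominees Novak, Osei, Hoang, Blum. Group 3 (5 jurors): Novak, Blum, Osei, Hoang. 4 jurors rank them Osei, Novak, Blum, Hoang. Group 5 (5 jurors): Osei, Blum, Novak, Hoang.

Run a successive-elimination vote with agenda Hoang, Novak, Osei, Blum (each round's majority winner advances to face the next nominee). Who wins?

Novak

Round 1: Hoang vs Novak — 4–19, Novak advances.
Round 2: Novak vs Osei — 14–9, Novak advances.
Round 3: Novak vs Blum — 18–5, Novak advances.
The agenda winner is Novak.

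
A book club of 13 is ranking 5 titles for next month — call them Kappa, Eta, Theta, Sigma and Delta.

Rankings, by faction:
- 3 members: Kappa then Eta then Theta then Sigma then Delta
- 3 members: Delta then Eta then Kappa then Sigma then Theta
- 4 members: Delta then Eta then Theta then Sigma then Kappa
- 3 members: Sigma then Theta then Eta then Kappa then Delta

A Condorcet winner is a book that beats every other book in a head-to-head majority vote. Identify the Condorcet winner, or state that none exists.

Delta

Head-to-head results (13 members):
Kappa vs Eta: Kappa is ranked higher on 3 ballots, Eta on 10. Eta wins 10–3.
Kappa vs Theta: 3+3 = 6 for Kappa, 7 for Theta — Theta by 7–6.
Kappa vs Sigma: 3+3 = 6 for Kappa, 7 for Sigma — Sigma by 7–6.
Kappa vs Delta: 3+3 = 6 for Kappa, 7 for Delta — Delta by 7–6.
Eta vs Theta: Eta is ranked higher on 3+3+4 = 10 ballots, Theta on 3. Eta wins 10–3.
Eta vs Sigma: 3+3+4 = 10 for Eta, 3 for Sigma — Eta by 10–3.
Eta vs Delta: 3+3 = 6 for Eta, 7 for Delta — Delta by 7–6.
Theta vs Sigma: 7 to 6, Theta.
Theta vs Delta: 6 to 7, Delta.
Sigma vs Delta: Sigma preferred on 3+3 = 6 ballots; Delta wins 7–6.
Delta beats each of Kappa, Eta, Theta, Sigma — Delta is the Condorcet winner.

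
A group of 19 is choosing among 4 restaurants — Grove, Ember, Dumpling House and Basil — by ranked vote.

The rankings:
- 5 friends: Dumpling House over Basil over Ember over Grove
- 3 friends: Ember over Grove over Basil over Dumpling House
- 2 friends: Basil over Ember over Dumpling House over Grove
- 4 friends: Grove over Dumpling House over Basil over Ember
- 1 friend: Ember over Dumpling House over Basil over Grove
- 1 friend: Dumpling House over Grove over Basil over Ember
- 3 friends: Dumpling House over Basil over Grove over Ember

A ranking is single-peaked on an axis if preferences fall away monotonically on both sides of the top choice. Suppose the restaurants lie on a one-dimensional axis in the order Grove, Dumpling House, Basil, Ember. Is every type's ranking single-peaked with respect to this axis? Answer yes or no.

no

Axis positions: Grove=1, Dumpling House=2, Basil=3, Ember=4.
Type 1 (peak Dumpling House at position 2): ranking walks positions 2-3-4-1, expanding outward from the peak — single-peaked.
Type 2: ranking walks positions 4-1-3-2; Grove is ranked above Basil even though Basil lies between Grove and the peak Ember on the axis — preferences dip and rise again. Not single-peaked.
Type 3 (peak Basil at position 3): ranking walks positions 3-4-2-1, expanding outward from the peak — single-peaked.
Type 4 (peak Grove at position 1): ranking walks positions 1-2-3-4, expanding outward from the peak — single-peaked.
Type 5: ranking walks positions 4-2-3-1; Dumpling House is ranked above Basil even though Basil lies between Dumpling House and the peak Ember on the axis — preferences dip and rise again. Not single-peaked.
Type 6 (peak Dumpling House at position 2): ranking walks positions 2-1-3-4, expanding outward from the peak — single-peaked.
Type 7 (peak Dumpling House at position 2): ranking walks positions 2-3-1-4, expanding outward from the peak — single-peaked.
Type 2 violates single-peakedness, so the profile is not single-peaked on this axis.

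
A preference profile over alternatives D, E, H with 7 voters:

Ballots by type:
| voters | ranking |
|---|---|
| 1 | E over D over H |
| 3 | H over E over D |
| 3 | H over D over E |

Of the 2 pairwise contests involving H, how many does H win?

2

H against each rival (7 voters):
H vs D: H is ranked higher on 3+3 = 6 ballots, D on 1. H wins 6–1.
H vs E: H is ranked higher on 3+3 = 6 ballots, E on 1. H wins 6–1.
H beats D, E — 2 pairwise wins.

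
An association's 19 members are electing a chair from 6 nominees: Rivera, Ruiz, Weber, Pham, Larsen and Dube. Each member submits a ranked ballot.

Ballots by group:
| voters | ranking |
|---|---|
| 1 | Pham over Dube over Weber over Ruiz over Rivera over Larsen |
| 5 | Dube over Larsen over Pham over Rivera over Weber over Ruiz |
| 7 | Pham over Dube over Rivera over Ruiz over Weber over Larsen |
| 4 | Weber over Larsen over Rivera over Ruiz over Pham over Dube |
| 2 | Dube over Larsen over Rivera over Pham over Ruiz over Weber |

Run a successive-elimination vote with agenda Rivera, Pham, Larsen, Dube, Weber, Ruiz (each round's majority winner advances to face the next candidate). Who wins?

Dube

Round 1: Rivera vs Pham — 6–13, Pham advances.
Round 2: Pham vs Larsen — 8–11, Larsen advances.
Round 3: Larsen vs Dube — 4–15, Dube advances.
Round 4: Dube vs Weber — 15–4, Dube advances.
Round 5: Dube vs Ruiz — 15–4, Dube advances.
Dube survives the agenda.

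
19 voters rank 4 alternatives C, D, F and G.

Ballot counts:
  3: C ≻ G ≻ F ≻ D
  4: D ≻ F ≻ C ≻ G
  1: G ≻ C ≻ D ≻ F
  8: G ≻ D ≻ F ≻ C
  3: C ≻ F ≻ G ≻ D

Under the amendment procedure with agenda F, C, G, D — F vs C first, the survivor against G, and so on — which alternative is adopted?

Round 1: F vs C — 12–7, F advances.
Round 2: F vs G — 7–12, G advances.
Round 3: G vs D — 15–4, G advances.
The agenda winner is G.

G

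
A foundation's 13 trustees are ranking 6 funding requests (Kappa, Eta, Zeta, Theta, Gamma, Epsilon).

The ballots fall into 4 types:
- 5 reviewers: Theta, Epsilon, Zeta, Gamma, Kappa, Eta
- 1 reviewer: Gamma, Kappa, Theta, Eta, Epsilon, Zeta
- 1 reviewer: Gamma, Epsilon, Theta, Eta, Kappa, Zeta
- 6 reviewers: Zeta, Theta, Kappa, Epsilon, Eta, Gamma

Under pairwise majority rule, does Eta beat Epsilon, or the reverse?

Ballots ranking Eta above Epsilon: 1.
Ballots ranking Epsilon above Eta: 13 − 1 = 12.
Epsilon wins the head-to-head 12–1.

Epsilon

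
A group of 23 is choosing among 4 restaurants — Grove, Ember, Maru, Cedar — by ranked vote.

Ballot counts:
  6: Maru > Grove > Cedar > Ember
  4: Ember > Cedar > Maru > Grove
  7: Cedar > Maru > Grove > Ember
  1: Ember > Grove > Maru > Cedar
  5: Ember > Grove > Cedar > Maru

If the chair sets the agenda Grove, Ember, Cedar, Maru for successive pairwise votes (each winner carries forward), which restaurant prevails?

Maru

Round 1: Grove vs Ember — 13–10, Grove advances.
Round 2: Grove vs Cedar — 12–11, Grove advances.
Round 3: Grove vs Maru — 6–17, Maru advances.
Maru survives the agenda.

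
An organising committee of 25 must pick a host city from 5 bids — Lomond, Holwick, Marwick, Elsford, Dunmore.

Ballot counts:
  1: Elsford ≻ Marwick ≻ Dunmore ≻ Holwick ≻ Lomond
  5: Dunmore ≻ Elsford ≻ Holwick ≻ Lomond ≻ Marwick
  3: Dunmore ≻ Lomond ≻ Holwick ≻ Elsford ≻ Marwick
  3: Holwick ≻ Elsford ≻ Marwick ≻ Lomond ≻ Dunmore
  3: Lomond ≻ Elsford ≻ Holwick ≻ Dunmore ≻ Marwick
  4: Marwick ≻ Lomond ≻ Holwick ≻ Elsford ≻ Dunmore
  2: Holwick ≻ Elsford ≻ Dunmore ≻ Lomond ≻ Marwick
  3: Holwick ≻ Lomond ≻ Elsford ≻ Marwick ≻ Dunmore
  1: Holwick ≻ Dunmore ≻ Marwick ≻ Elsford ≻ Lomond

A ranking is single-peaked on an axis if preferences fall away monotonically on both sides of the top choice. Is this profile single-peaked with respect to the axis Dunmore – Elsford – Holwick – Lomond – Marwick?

Axis positions: Dunmore=1, Elsford=2, Holwick=3, Lomond=4, Marwick=5.
Ballot type 1: ranking walks positions 2-5-1-3-4; Marwick is ranked above Holwick even though Holwick lies between Marwick and the peak Elsford on the axis — preferences dip and rise again. Not single-peaked.
Ballot type 2 (peak Dunmore at position 1): ranking walks positions 1-2-3-4-5, expanding outward from the peak — single-peaked.
Ballot type 3: ranking walks positions 1-4-3-2-5; Lomond is ranked above Elsford even though Elsford lies between Lomond and the peak Dunmore on the axis — preferences dip and rise again. Not single-peaked.
Ballot type 4: ranking walks positions 3-2-5-4-1; Marwick is ranked above Lomond even though Lomond lies between Marwick and the peak Holwick on the axis — preferences dip and rise again. Not single-peaked.
Ballot type 5: ranking walks positions 4-2-3-1-5; Elsford is ranked above Holwick even though Holwick lies between Elsford and the peak Lomond on the axis — preferences dip and rise again. Not single-peaked.
Ballot type 6 (peak Marwick at position 5): ranking walks positions 5-4-3-2-1, expanding outward from the peak — single-peaked.
Ballot type 7 (peak Holwick at position 3): ranking walks positions 3-2-1-4-5, expanding outward from the peak — single-peaked.
Ballot type 8 (peak Holwick at position 3): ranking walks positions 3-4-2-5-1, expanding outward from the peak — single-peaked.
Ballot type 9: ranking walks positions 3-1-5-2-4; Dunmore is ranked above Elsford even though Elsford lies between Dunmore and the peak Holwick on the axis — preferences dip and rise again. Not single-peaked.
Ballot type 1 violates single-peakedness, so the profile is not single-peaked on this axis.

no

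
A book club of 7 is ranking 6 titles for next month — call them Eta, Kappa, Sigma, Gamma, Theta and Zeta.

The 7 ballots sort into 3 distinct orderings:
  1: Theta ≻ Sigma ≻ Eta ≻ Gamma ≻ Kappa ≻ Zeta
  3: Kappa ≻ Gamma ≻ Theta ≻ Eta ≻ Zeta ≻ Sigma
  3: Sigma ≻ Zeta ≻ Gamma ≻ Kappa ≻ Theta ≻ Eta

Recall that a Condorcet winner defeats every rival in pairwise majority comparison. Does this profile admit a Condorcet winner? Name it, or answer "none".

Check each pair by majority over 7 ballots:
Eta vs Kappa: Kappa, 6–1.
Eta–Sigma: Sigma 4–3.
Eta–Gamma: Gamma 6–1.
Eta vs Theta: Theta wins 7–0.
Eta vs Zeta: Eta wins 4–3.
Kappa–Sigma: Sigma 4–3.
Kappa–Gamma: Gamma 4–3.
Kappa–Theta: Kappa 6–1.
Kappa vs Zeta: Kappa, 4–3.
Sigma vs Gamma: Sigma wins 4–3.
Sigma vs Theta: Theta wins 4–3.
Sigma–Zeta: Sigma 4–3.
Gamma vs Theta: Gamma, 6–1.
Gamma vs Zeta: Gamma, 4–3.
Theta–Zeta: Theta 4–3.
Every book loses at least once (Eta loses to Kappa; Kappa loses to Sigma; Sigma loses to Theta; Gamma loses to Sigma; Theta loses to Kappa; Zeta loses to Eta). The majority relation contains the cycle Kappa beats Theta beats Sigma beats Kappa, so there is no Condorcet winner.

none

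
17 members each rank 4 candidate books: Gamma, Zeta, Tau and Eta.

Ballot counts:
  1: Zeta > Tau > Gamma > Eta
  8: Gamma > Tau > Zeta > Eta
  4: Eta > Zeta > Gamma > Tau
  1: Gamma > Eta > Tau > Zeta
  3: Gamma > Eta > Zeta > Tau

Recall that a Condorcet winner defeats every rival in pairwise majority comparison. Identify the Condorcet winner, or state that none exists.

Gamma

Check each pair by majority over 17 ballots:
Gamma vs Zeta: Gamma preferred on 8+1+3 = 12 ballots; Gamma wins 12–5.
Gamma vs Tau: Gamma, 16–1.
Gamma–Eta: Gamma 13–4.
Zeta vs Tau: Zeta preferred on 1+4+3 = 8 ballots; Tau wins 9–8.
Zeta vs Eta: 9 to 8, Zeta.
Tau vs Eta: Tau is ranked higher on 1+8 = 9 ballots, Eta on 8. Tau wins 9–8.
Gamma defeats every rival head-to-head and is the Condorcet winner.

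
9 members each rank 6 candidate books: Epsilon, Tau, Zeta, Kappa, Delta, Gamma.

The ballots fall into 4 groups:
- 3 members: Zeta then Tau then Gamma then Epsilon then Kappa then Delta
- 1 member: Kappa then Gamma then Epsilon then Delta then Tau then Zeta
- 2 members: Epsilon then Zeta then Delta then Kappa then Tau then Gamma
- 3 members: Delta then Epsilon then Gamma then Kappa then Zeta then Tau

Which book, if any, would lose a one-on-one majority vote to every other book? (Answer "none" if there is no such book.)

none

Head-to-head results (9 members):
Epsilon vs Tau: Epsilon, 6–3.
Epsilon vs Zeta: Epsilon preferred on 1+2+3 = 6 ballots; Epsilon wins 6–3.
Epsilon vs Kappa: Epsilon wins 8–1.
Epsilon vs Delta: Epsilon is ranked higher on 3+1+2 = 6 ballots, Delta on 3. Epsilon wins 6–3.
Epsilon vs Gamma: 2+3 = 5 for Epsilon, 4 for Gamma — Epsilon by 5–4.
Tau vs Zeta: Tau preferred on 1 ballot; Zeta wins 8–1.
Tau vs Kappa: Kappa, 6–3.
Tau vs Delta: Delta, 6–3.
Tau vs Gamma: Tau preferred on 3+2 = 5 ballots; Tau wins 5–4.
Zeta vs Kappa: Zeta wins 5–4.
Zeta vs Delta: 3+2 = 5 for Zeta, 4 for Delta — Zeta by 5–4.
Zeta vs Gamma: Zeta wins 5–4.
Kappa–Delta: Delta 5–4.
Kappa vs Gamma: 1+2 = 3 for Kappa, 6 for Gamma — Gamma by 6–3.
Delta vs Gamma: Delta is ranked higher on 2+3 = 5 ballots, Gamma on 4. Delta wins 5–4.
Every book wins at least one matchup (Epsilon beats Tau; Tau beats Gamma; Zeta beats Tau; Kappa beats Tau; Delta beats Tau; Gamma beats Kappa), so there is no Condorcet loser.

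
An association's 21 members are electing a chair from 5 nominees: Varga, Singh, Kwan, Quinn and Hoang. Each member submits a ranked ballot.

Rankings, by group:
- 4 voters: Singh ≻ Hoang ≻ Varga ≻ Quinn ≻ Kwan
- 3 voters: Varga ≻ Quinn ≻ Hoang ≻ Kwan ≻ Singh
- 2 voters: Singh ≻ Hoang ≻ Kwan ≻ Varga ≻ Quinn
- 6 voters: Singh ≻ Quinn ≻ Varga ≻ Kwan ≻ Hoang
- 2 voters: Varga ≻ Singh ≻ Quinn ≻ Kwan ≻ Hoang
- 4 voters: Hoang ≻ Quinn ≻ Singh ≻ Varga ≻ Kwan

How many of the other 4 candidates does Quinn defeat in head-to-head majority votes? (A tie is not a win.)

2

Quinn against each rival (21 voters):
Quinn vs Varga: Varga wins 11–10.
Quinn vs Singh: Singh wins 14–7.
Quinn vs Kwan: Quinn is ranked higher on 4+3+6+2+4 = 19 ballots, Kwan on 2. Quinn wins 19–2.
Quinn vs Hoang: Quinn is ranked higher on 3+6+2 = 11 ballots, Hoang on 10. Quinn wins 11–10.
Quinn beats Kwan, Hoang; loses to Varga, Singh — 2 pairwise wins.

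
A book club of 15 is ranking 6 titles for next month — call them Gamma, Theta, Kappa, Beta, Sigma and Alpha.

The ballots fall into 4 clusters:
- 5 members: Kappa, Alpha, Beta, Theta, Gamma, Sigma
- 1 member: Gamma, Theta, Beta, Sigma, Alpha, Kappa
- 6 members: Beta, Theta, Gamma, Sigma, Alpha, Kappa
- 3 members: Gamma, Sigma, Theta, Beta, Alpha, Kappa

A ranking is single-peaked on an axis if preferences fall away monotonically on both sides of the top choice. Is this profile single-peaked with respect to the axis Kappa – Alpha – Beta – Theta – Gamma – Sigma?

yes

Axis positions: Kappa=1, Alpha=2, Beta=3, Theta=4, Gamma=5, Sigma=6.
Cluster 1 (peak Kappa at position 1): ranking walks positions 1-2-3-4-5-6, expanding outward from the peak — single-peaked.
Cluster 2 (peak Gamma at position 5): ranking walks positions 5-4-3-6-2-1, expanding outward from the peak — single-peaked.
Cluster 3 (peak Beta at position 3): ranking walks positions 3-4-5-6-2-1, expanding outward from the peak — single-peaked.
Cluster 4 (peak Gamma at position 5): ranking walks positions 5-6-4-3-2-1, expanding outward from the peak — single-peaked.
Every ranking is single-peaked on this axis.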